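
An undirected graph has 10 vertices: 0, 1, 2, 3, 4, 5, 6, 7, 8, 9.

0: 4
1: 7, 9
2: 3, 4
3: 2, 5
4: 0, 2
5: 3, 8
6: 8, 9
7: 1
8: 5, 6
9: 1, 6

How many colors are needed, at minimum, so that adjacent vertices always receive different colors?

1 and 7 are adjacent, so at least 2 colors are needed.
2 colors suffice: 0=red, 1=red, 2=red, 3=blue, 4=blue, 5=red, 6=red, 7=blue, 8=blue, 9=blue. Each edge has distinct colors on its endpoints.

2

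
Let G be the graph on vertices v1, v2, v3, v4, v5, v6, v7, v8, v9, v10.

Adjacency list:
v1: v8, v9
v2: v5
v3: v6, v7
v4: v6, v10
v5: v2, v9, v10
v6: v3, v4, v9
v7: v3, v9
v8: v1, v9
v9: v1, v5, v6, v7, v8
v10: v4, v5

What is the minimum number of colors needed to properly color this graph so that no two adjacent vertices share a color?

3

v1, v8, v9 are mutually adjacent, so at least 3 colors are needed.
One proper 3-coloring: v1=3, v2=1, v3=1, v4=3, v5=2, v6=2, v7=2, v8=2, v9=1, v10=1. Each edge has distinct colors on its endpoints.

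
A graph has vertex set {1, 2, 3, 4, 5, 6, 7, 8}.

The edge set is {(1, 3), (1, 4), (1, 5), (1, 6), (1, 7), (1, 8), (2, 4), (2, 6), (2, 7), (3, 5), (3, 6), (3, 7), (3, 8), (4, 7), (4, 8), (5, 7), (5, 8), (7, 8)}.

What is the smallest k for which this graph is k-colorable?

1, 3, 5, 7, 8 are pairwise adjacent (a clique of size 5), so at least 5 colors are needed.
A valid assignment using 5 colors: 1=a, 2=a, 3=d, 4=d, 5=e, 6=b, 7=b, 8=c. Each edge has distinct colors on its endpoints.

5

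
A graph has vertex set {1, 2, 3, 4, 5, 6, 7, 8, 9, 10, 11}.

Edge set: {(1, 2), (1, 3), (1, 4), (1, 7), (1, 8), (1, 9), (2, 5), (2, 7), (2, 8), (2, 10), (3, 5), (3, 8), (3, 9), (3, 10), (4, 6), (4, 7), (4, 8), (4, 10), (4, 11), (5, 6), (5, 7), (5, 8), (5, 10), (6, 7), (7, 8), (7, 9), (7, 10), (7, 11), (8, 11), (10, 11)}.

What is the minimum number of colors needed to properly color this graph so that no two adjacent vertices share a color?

4

2, 5, 7, 10 are mutually adjacent (a clique of size 4), so at least 4 colors are needed.
A valid assignment using 4 colors: 1=green, 2=yellow, 3=red, 4=yellow, 5=green, 6=blue, 7=red, 8=blue, 9=blue, 10=blue, 11=green. No two adjacent vertices share a color.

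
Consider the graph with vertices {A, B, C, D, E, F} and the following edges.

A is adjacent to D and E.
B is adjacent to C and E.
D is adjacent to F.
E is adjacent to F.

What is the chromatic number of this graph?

2

A and D are adjacent, so at least 2 colors are needed.
2 colors suffice: color 1 → {C, D, E}; color 2 → {A, B, F}. Every edge joins two different colors.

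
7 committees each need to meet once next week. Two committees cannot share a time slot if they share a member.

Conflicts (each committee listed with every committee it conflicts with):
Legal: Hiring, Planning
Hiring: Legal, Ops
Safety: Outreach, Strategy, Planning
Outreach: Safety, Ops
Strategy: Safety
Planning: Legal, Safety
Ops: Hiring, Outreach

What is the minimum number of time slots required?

2

Safety and Planning conflict, so at least 2 time slots are needed.
Using 2 time slots: Legal=1, Hiring=2, Safety=1, Outreach=2, Strategy=2, Planning=2, Ops=1. No two conflicting committees share a time slot.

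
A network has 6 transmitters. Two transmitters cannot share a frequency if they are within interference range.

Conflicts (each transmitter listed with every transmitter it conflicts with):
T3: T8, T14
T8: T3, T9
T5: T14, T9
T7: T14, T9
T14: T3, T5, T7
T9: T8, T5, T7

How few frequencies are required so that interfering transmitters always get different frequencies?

3

The cycle T8-T9-T5-T14-T3-T8 has odd length 5, so it cannot be 2-colored; at least 3 frequencies are needed.
A valid assignment using 3 frequencies: T3=3, T8=2, T5=2, T7=2, T14=1, T9=1. No two conflicting transmitters share a frequency.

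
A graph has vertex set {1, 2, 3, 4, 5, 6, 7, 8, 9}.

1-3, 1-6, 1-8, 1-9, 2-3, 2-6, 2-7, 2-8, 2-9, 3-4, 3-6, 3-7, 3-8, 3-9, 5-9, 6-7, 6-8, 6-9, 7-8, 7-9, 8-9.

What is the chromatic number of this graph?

2, 3, 6, 7, 8, 9 form a clique, so at least 6 colors are needed.
One proper 6-coloring: 1=e, 2=e, 3=a, 4=b, 5=a, 6=c, 7=f, 8=d, 9=b. No two adjacent vertices share a color.

6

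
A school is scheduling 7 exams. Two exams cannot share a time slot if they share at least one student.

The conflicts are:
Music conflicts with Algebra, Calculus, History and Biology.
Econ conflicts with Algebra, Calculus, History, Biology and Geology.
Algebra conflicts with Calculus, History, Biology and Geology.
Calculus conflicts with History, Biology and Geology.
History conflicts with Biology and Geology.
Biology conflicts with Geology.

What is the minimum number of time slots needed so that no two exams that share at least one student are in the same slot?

Econ, Algebra, Calculus, History, Biology, Geology pairwise conflict, so at least 6 time slots are needed.
6 time slots suffice: time slot 1 → {Algebra}; time slot 2 → {History}; time slot 3 → {Calculus}; time slot 4 → {Biology}; time slot 5 → {Music, Geology}; time slot 6 → {Econ}. Every pair that conflicts lands in different time slots.

6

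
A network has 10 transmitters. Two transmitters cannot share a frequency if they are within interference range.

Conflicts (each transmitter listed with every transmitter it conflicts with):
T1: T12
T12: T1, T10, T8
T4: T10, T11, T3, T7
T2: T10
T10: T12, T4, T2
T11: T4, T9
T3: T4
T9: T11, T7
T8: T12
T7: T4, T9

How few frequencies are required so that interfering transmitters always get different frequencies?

2

T2 and T10 conflict, so at least 2 frequencies are needed.
2 frequencies suffice: frequency 1 → {T12, T4, T2, T9}; frequency 2 → {T1, T10, T11, T3, T8, T7}. Every pair that conflicts lands in different frequencies.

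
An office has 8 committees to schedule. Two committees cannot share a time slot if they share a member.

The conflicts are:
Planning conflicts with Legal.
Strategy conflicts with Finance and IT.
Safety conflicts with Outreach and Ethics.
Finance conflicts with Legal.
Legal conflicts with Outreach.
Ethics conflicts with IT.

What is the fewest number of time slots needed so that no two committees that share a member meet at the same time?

The cycle Safety-Outreach-Legal-Finance-Strategy-IT-Ethics-Safety has odd length 7, so it cannot be 2-colored; at least 3 time slots are needed.
Using 3 time slots: Planning=2, Strategy=1, Safety=1, Finance=2, Legal=1, Outreach=2, Ethics=3, IT=2. Every pair that conflicts lands in different time slots.

3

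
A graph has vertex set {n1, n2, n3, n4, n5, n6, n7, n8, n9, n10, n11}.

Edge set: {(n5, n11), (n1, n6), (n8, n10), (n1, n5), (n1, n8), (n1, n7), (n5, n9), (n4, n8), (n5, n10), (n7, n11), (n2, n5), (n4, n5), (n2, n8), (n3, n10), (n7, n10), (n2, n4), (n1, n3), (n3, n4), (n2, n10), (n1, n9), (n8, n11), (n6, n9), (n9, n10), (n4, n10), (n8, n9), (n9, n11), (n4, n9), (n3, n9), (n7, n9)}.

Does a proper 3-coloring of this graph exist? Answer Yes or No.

n4, n8, n9, n10 are pairwise adjacent (a clique of size 4), so at least 4 colors are needed.
So 3 colors are not enough.

No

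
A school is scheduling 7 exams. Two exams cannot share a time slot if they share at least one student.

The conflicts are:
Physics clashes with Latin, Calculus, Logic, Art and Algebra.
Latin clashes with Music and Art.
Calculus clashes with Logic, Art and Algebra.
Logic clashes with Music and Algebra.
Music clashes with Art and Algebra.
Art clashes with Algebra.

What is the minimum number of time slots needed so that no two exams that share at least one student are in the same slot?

Physics, Calculus, Art, Algebra pairwise conflict, so at least 4 time slots are needed.
4 time slots suffice: time slot 1 → {Latin, Algebra}; time slot 2 → {Physics, Music}; time slot 3 → {Logic, Art}; time slot 4 → {Calculus}. Every pair that conflicts lands in different time slots.

4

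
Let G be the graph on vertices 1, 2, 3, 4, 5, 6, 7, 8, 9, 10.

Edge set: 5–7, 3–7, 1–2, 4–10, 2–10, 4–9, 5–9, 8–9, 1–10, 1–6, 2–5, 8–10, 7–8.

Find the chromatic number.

3

1, 2, 10 are pairwise adjacent, so at least 3 colors are needed.
3 colors suffice: color red → {3, 5, 6, 10}; color blue → {1, 7, 9}; color green → {2, 4, 8}. Each edge has distinct colors on its endpoints.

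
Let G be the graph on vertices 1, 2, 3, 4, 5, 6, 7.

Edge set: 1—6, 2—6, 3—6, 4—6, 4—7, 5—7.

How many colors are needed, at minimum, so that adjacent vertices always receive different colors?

2

2 and 6 are adjacent, so at least 2 colors are needed.
One proper 2-coloring: 1=blue, 2=blue, 3=blue, 4=blue, 5=blue, 6=red, 7=red. No two adjacent vertices share a color.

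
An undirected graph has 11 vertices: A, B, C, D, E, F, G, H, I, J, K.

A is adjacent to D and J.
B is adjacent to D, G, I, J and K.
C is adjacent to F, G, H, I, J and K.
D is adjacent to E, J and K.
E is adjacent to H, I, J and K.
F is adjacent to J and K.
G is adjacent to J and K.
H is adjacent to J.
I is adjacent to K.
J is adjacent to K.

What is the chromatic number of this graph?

D, E, J, K are mutually adjacent (a clique of size 4), so at least 4 colors are needed.
4 colors suffice: color 1 → {I, J}; color 2 → {A, H, K}; color 3 → {B, C, E}; color 4 → {D, F, G}. Every edge joins two different colors.

4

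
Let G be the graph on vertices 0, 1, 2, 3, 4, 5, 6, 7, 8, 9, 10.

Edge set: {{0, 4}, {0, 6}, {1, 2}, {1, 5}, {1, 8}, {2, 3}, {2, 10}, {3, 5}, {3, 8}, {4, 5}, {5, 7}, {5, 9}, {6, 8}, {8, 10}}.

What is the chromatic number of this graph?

8 and 10 are adjacent, so at least 2 colors are needed.
2 colors suffice: 0=red, 1=blue, 2=red, 3=blue, 4=blue, 5=red, 6=blue, 7=blue, 8=red, 9=blue, 10=blue. Each edge has distinct colors on its endpoints.

2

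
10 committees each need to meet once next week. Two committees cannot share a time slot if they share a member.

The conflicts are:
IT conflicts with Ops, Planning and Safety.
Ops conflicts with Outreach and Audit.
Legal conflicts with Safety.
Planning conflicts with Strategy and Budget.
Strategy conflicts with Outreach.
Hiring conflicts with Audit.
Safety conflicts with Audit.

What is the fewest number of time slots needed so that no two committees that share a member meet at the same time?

The cycle Planning-IT-Ops-Outreach-Strategy-Planning has odd length 5, so it cannot be 2-colored; at least 3 time slots are needed.
3 time slots suffice: time slot 1 → {IT, Legal, Strategy, Audit, Budget}; time slot 2 → {Ops, Planning, Hiring, Safety}; time slot 3 → {Outreach}. Each listed conflict is separated.

3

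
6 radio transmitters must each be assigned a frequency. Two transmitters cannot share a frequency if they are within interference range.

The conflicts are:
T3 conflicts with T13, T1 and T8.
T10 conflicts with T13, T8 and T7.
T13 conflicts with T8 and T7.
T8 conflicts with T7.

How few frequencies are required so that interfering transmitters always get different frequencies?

T10, T13, T8, T7 all conflict with each other, so at least 4 frequencies are needed.
4 frequencies suffice: frequency 1 → {T13, T1}; frequency 2 → {T8}; frequency 3 → {T3, T7}; frequency 4 → {T10}. Each listed conflict is separated.

4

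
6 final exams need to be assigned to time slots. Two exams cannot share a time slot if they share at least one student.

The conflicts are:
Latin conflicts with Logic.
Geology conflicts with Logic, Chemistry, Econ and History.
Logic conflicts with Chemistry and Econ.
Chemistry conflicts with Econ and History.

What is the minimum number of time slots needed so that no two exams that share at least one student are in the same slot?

4

Geology, Logic, Chemistry, Econ all conflict with each other, so at least 4 time slots are needed.
A valid assignment using 4 time slots: Latin=2, Geology=2, Logic=1, Chemistry=3, Econ=4, History=1. Every pair that conflicts lands in different time slots.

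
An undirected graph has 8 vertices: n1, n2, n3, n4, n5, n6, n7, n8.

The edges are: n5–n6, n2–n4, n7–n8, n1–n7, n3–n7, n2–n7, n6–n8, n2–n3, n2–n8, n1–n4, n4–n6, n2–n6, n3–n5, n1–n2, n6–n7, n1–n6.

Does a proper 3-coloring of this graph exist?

No

n1, n2, n4, n6 form a clique, so at least 4 colors are needed.
So 3 colors are not enough.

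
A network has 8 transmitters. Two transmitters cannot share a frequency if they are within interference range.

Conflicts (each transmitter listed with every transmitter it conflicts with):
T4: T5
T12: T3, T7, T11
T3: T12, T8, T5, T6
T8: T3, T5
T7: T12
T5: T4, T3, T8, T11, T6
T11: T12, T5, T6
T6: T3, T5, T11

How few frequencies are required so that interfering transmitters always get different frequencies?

T3, T5, T6 all conflict with each other, so at least 3 frequencies are needed.
Using 3 frequencies: T4=2, T12=1, T3=2, T8=3, T7=2, T5=1, T11=2, T6=3. Each listed conflict is separated.

3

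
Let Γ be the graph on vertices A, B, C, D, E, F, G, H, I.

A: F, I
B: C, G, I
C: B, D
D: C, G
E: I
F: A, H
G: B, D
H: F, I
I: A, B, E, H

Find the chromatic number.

B and G are adjacent, so at least 2 colors are needed.
2 colors suffice: color red → {C, F, G, I}; color blue → {A, B, D, E, H}. Each edge has distinct colors on its endpoints.

2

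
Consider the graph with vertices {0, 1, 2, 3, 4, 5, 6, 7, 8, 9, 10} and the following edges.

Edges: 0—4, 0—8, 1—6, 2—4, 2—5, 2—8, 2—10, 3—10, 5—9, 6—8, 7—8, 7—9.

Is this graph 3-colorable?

The chromatic number is 3. The cycle 8-2-5-9-7-8 has odd length 5, so it cannot be 2-colored; at least 3 colors are needed.
3 colors suffice: color red → {0, 2, 3, 6, 9}; color blue → {1, 4, 5, 8, 10}; color green → {7}.
That is already a proper 3-coloring.

Yes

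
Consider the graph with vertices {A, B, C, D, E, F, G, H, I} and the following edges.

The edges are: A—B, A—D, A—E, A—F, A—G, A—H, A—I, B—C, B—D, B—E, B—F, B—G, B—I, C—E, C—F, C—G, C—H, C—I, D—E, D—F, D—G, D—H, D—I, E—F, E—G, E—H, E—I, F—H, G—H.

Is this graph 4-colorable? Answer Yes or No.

A, D, E, G, H are mutually adjacent (a clique of size 5), so at least 5 colors are needed.
So 4 colors are not enough.

No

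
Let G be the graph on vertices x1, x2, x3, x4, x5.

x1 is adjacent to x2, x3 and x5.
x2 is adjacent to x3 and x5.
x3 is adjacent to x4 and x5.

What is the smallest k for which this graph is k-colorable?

4

x1, x2, x3, x5 are mutually adjacent (a clique of size 4), so at least 4 colors are needed.
4 colors suffice: color 1 → {x3}; color 2 → {x4, x5}; color 3 → {x2}; color 4 → {x1}. Every edge joins two different colors.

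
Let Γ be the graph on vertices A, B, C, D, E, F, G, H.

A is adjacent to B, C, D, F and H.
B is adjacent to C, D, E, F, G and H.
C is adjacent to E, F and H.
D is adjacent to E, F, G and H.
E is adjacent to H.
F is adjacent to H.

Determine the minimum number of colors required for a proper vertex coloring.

5

A, B, D, F, H are pairwise adjacent (a clique of size 5), so at least 5 colors are needed.
A valid assignment using 5 colors: A=4, B=1, C=2, D=2, E=4, F=5, G=3, H=3. Every edge joins two different colors.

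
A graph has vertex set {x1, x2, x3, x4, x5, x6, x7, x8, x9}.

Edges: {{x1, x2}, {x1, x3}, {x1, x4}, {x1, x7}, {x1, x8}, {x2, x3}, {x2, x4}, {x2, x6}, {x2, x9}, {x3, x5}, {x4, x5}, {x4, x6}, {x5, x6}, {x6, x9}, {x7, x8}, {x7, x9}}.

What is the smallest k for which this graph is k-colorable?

x1, x2, x4 form a triangle, so at least 3 colors are needed.
A valid assignment using 3 colors: x1=blue, x2=red, x3=green, x4=green, x5=red, x6=blue, x7=red, x8=green, x9=green. Each edge has distinct colors on its endpoints.

3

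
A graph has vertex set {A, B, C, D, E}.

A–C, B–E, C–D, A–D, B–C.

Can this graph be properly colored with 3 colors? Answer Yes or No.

Yes

The chromatic number is 3. A, C, D form a triangle, so at least 3 colors are needed.
3 colors suffice: color 1 → {C, E}; color 2 → {A, B}; color 3 → {D}.
That is already a proper 3-coloring.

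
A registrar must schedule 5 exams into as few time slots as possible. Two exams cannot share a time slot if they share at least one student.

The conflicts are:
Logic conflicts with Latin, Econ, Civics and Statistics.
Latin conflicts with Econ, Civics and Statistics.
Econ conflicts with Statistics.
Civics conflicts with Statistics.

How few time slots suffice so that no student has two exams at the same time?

4

Logic, Latin, Civics, Statistics pairwise conflict, so at least 4 time slots are needed.
Using 4 time slots: Logic=3, Latin=2, Econ=4, Civics=4, Statistics=1. No two conflicting exams share a time slot.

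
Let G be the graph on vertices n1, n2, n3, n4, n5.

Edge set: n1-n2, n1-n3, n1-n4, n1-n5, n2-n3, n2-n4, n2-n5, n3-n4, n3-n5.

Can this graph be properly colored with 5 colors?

Yes

The chromatic number is 4. n1, n2, n3, n5 are pairwise adjacent (a clique of size 4), so at least 4 colors are needed.
4 colors suffice: n1=2, n2=1, n3=3, n4=4, n5=4.
Since 5 ≥ 4, a proper 5-coloring certainly exists.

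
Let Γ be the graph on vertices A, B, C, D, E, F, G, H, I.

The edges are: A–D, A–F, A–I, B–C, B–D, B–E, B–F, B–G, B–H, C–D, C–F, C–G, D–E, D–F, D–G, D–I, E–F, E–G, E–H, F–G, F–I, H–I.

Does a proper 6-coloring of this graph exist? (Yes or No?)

The chromatic number is 5. B, C, D, F, G are pairwise adjacent (a clique of size 5), so at least 5 colors are needed.
5 colors suffice: A=yellow, B=green, C=yellow, D=red, E=yellow, F=blue, G=purple, H=red, I=green.
Since 6 ≥ 5, a proper 6-coloring certainly exists.

Yes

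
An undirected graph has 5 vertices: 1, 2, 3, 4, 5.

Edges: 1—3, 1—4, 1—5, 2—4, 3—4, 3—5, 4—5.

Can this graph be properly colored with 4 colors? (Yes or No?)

Yes

The chromatic number is 4. 1, 3, 4, 5 are pairwise adjacent (a clique of size 4), so at least 4 colors are needed.
4 colors suffice: color a → {4}; color b → {1, 2}; color c → {3}; color d → {5}.
That is already a proper 4-coloring.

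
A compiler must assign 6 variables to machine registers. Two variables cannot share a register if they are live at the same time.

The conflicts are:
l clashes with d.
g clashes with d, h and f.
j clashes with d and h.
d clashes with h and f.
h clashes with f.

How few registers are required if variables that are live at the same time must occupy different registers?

4

g, d, h, f all conflict with each other, so at least 4 registers are needed.
4 registers suffice: register 1 → {d}; register 2 → {l, h}; register 3 → {g, j}; register 4 → {f}. No two conflicting variables share a register.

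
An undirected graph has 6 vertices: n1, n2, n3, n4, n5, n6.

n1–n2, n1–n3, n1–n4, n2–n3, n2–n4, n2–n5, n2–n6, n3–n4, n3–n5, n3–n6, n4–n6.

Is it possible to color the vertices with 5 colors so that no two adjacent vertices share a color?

Yes

The chromatic number is 4. n1, n2, n3, n4 are mutually adjacent (a clique of size 4), so at least 4 colors are needed.
4 colors suffice: n1=yellow, n2=blue, n3=red, n4=green, n5=green, n6=yellow.
Since 5 ≥ 4, a proper 5-coloring certainly exists.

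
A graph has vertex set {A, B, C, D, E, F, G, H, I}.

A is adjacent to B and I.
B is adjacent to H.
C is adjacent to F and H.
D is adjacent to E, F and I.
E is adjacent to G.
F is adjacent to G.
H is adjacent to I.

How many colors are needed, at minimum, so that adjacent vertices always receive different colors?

The cycle F-D-I-H-C-F has odd length 5, so it cannot be 2-colored; at least 3 colors are needed.
3 colors suffice: color 1 → {B, E, F, I}; color 2 → {A, D, G, H}; color 3 → {C}. Every edge joins two different colors.

3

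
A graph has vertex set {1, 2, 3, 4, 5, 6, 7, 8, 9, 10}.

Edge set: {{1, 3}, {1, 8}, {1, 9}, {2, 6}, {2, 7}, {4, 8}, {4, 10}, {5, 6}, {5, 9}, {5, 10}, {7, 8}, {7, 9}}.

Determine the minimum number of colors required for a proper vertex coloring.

The cycle 5-6-2-7-9-5 has odd length 5, so it cannot be 2-colored; at least 3 colors are needed.
One proper 3-coloring: 1=blue, 2=red, 3=red, 4=green, 5=red, 6=blue, 7=blue, 8=red, 9=green, 10=blue. Every edge joins two different colors.

3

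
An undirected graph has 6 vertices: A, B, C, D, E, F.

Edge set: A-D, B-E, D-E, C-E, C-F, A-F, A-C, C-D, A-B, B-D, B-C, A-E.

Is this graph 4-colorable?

A, B, C, D, E form a clique, so at least 5 colors are needed.
So 4 colors are not enough.

No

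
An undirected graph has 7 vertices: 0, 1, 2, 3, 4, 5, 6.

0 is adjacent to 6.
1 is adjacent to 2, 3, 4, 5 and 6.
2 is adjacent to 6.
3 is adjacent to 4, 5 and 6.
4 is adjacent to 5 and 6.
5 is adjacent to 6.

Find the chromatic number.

1, 3, 4, 5, 6 form a clique, so at least 5 colors are needed.
5 colors suffice: 0=b, 1=b, 2=c, 3=c, 4=e, 5=d, 6=a. No two adjacent vertices share a color.

5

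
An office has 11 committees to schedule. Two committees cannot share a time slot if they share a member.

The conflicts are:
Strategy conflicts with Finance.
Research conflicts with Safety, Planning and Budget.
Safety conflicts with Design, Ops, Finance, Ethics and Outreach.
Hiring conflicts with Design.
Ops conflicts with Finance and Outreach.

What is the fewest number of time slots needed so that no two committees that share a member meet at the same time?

Safety, Ops, Outreach all conflict with each other, so at least 3 time slots are needed.
A valid assignment using 3 time slots: Strategy=1, Research=2, Safety=1, Planning=1, Hiring=1, Design=2, Ops=2, Finance=3, Ethics=2, Budget=1, Outreach=3. No two conflicting committees share a time slot.

3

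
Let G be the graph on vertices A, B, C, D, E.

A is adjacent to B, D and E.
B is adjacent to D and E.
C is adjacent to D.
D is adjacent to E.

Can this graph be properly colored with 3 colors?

A, B, D, E form a clique, so at least 4 colors are needed.
So 3 colors are not enough.

No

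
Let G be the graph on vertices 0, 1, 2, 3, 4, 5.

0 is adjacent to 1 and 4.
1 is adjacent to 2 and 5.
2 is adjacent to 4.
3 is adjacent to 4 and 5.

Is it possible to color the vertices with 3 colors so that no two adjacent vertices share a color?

Yes

The chromatic number is 3. The cycle 4-0-1-5-3-4 has odd length 5, so it cannot be 2-colored; at least 3 colors are needed.
One proper 3-coloring: 0=blue, 1=red, 2=blue, 3=blue, 4=red, 5=green.
That is already a proper 3-coloring.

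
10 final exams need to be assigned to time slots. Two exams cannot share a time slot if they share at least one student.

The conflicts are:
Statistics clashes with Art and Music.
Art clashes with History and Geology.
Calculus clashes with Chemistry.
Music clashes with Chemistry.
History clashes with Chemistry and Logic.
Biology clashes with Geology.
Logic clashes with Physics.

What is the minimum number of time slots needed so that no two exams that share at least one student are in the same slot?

The cycle Statistics-Art-History-Chemistry-Music-Statistics has odd length 5, so it cannot be 2-colored; at least 3 time slots are needed.
3 time slots suffice: Statistics=3, Art=2, Calculus=1, Music=1, History=1, Biology=2, Geology=1, Chemistry=2, Logic=2, Physics=1. Every pair that conflicts lands in different time slots.

3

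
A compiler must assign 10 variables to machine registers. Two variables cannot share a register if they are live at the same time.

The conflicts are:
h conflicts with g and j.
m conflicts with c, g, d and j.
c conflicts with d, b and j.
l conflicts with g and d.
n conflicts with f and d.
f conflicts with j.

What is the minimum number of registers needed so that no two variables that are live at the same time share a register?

m, c, j are mutually in conflict, so at least 3 registers are needed.
Using 3 registers: h=3, m=3, c=1, l=3, g=1, n=1, f=3, d=2, b=2, j=2. No two conflicting variables share a register.

3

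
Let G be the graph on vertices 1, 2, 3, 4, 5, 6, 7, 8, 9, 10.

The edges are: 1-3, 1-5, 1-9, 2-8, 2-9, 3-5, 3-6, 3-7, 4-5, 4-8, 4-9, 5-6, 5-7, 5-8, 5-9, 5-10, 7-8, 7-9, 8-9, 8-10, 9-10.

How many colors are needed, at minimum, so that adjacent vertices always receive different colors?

5, 7, 8, 9 form a clique, so at least 4 colors are needed.
4 colors suffice: color a → {2, 5}; color b → {3, 9}; color c → {1, 6, 8}; color d → {4, 7, 10}. Each edge has distinct colors on its endpoints.

4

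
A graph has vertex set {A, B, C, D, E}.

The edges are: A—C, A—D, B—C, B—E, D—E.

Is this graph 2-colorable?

No

The cycle C-A-D-E-B-C has odd length 5, so it cannot be 2-colored; at least 3 colors are needed.
So 2 colors are not enough.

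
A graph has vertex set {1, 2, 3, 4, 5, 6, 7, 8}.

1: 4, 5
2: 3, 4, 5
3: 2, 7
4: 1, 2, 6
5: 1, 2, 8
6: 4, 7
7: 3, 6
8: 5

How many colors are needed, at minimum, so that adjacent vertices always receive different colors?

The cycle 7-3-2-4-6-7 has odd length 5, so it cannot be 2-colored; at least 3 colors are needed.
One proper 3-coloring: 1=b, 2=b, 3=a, 4=a, 5=a, 6=b, 7=c, 8=b. Each edge has distinct colors on its endpoints.

3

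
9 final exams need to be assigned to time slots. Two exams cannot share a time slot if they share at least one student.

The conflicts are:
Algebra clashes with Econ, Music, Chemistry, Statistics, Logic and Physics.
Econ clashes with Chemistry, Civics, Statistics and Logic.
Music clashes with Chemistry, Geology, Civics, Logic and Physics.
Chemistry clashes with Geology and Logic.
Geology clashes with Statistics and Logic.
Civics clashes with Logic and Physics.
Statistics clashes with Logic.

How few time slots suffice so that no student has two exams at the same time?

Algebra, Music, Chemistry, Logic are mutually in conflict, so at least 4 time slots are needed.
4 time slots suffice: time slot 1 → {Logic, Physics}; time slot 2 → {Econ, Music}; time slot 3 → {Algebra, Geology, Civics}; time slot 4 → {Chemistry, Statistics}. Every pair that conflicts lands in different time slots.

4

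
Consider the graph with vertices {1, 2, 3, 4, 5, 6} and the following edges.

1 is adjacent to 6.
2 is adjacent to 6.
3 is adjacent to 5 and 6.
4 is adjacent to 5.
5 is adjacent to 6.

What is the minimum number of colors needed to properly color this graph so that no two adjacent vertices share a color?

3

3, 5, 6 are pairwise adjacent, so at least 3 colors are needed.
A valid assignment using 3 colors: 1=blue, 2=blue, 3=green, 4=red, 5=blue, 6=red. Every edge joins two different colors.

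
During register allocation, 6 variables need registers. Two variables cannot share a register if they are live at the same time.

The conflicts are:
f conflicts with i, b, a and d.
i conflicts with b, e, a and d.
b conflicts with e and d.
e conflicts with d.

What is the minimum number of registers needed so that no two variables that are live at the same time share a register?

4

f, i, b, d are mutually in conflict, so at least 4 registers are needed.
4 registers suffice: register 1 → {i}; register 2 → {b, a}; register 3 → {d}; register 4 → {f, e}. Every pair that conflicts lands in different registers.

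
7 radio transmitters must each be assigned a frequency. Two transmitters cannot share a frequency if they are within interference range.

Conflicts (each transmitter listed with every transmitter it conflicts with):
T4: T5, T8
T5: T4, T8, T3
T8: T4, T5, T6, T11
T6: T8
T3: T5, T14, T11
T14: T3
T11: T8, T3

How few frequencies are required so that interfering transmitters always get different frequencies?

T4, T5, T8 are mutually in conflict, so at least 3 frequencies are needed.
Using 3 frequencies: T4=3, T5=2, T8=1, T6=2, T3=1, T14=2, T11=2. Each listed conflict is separated.

3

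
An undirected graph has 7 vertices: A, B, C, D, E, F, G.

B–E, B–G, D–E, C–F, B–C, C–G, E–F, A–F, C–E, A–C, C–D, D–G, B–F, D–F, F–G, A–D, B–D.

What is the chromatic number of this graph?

5

B, C, D, F, G are mutually adjacent (a clique of size 5), so at least 5 colors are needed.
One proper 5-coloring: A=yellow, B=yellow, C=green, D=red, E=purple, F=blue, G=purple. No two adjacent vertices share a color.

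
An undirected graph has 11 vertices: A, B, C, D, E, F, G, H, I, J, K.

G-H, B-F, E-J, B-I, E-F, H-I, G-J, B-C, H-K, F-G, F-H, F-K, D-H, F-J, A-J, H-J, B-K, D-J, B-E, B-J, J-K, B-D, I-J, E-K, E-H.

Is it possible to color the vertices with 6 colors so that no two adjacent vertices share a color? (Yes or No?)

The chromatic number is 5. B, E, F, J, K are mutually adjacent (a clique of size 5), so at least 5 colors are needed.
One proper 5-coloring: A=2, B=2, C=1, D=3, E=5, F=3, G=4, H=2, I=3, J=1, K=4.
Since 6 ≥ 5, a proper 6-coloring certainly exists.

Yes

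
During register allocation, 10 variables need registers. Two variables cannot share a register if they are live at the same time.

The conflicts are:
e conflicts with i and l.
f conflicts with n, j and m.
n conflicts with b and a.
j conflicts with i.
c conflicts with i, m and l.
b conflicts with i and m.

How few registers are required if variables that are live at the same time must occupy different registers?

3

The cycle j-f-n-b-i-j has odd length 5, so it cannot be 2-colored; at least 3 registers are needed.
3 registers suffice: register 1 → {n, i, m, l}; register 2 → {e, f, c, b, a}; register 3 → {j}. Each listed conflict is separated.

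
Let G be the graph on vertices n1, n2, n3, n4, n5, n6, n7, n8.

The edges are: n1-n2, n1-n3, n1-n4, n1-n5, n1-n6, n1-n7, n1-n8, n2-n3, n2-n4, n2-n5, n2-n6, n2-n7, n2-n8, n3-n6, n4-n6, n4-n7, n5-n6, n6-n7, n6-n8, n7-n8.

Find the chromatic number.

5

n1, n2, n4, n6, n7 are pairwise adjacent (a clique of size 5), so at least 5 colors are needed.
5 colors suffice: color 1 → {n1}; color 2 → {n6}; color 3 → {n2}; color 4 → {n3, n5, n7}; color 5 → {n4, n8}. Every edge joins two different colors.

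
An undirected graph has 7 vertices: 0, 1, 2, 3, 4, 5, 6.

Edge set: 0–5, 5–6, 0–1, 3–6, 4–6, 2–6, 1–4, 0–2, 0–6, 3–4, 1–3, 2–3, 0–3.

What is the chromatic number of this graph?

4

0, 2, 3, 6 form a clique, so at least 4 colors are needed.
4 colors suffice: color red → {3, 5}; color blue → {0, 4}; color green → {1, 6}; color yellow → {2}. No two adjacent vertices share a color.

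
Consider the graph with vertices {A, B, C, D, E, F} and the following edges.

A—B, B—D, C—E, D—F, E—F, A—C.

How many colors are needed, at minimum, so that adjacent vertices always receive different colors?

2

B and D are adjacent, so at least 2 colors are needed.
2 colors suffice: color 1 → {B, C, F}; color 2 → {A, D, E}. No two adjacent vertices share a color.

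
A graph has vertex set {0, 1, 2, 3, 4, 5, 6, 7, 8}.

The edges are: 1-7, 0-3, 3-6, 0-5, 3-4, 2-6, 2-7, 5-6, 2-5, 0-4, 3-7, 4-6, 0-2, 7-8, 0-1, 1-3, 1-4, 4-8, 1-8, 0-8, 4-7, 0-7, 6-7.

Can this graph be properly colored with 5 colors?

The chromatic number is 5. 0, 1, 4, 7, 8 are pairwise adjacent (a clique of size 5), so at least 5 colors are needed.
A valid assignment using 5 colors: 0=blue, 1=purple, 2=green, 3=yellow, 4=green, 5=red, 6=blue, 7=red, 8=yellow.
That is already a proper 5-coloring.

Yes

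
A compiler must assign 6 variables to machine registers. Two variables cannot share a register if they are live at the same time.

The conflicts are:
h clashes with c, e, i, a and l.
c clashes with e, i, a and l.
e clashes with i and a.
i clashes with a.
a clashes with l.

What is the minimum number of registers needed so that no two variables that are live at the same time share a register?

5

h, c, e, i, a pairwise conflict, so at least 5 registers are needed.
A valid assignment using 5 registers: h=1, c=3, e=5, i=4, a=2, l=4. No two conflicting variables share a register.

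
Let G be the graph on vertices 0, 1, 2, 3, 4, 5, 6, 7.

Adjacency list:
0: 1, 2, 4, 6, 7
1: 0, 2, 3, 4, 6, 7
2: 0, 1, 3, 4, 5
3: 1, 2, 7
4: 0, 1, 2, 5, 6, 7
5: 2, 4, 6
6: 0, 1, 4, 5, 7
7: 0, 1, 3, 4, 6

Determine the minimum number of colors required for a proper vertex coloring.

0, 1, 4, 6, 7 are pairwise adjacent (a clique of size 5), so at least 5 colors are needed.
5 colors suffice: color red → {1, 5}; color blue → {3, 4}; color green → {2, 7}; color yellow → {0}; color purple → {6}. No two adjacent vertices share a color.

5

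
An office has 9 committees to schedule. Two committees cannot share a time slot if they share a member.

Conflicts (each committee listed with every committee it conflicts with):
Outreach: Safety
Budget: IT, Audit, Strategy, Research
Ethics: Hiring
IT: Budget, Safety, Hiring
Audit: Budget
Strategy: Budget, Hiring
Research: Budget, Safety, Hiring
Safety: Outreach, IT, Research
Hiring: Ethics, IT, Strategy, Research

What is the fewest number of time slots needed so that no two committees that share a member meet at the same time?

2

Research and Hiring conflict, so at least 2 time slots are needed.
2 time slots suffice: time slot 1 → {Budget, Safety, Hiring}; time slot 2 → {Outreach, Ethics, IT, Audit, Strategy, Research}. No two conflicting committees share a time slot.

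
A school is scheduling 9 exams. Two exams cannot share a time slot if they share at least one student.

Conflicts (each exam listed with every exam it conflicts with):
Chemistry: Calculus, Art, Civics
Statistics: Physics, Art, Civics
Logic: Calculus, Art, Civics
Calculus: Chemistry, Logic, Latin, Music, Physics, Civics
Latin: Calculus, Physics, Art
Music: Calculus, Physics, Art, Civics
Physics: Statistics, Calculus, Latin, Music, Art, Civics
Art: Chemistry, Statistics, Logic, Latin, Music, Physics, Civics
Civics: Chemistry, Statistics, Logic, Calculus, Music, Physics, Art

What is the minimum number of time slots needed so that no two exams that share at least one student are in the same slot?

Music, Physics, Art, Civics pairwise conflict, so at least 4 time slots are needed.
4 time slots suffice: time slot 1 → {Calculus, Art}; time slot 2 → {Latin, Civics}; time slot 3 → {Chemistry, Logic, Physics}; time slot 4 → {Statistics, Music}. Each listed conflict is separated.

4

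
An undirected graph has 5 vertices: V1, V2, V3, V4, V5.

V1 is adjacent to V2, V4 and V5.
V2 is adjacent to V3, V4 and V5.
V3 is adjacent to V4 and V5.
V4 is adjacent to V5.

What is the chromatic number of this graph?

V2, V3, V4, V5 form a clique, so at least 4 colors are needed.
4 colors suffice: V1=4, V2=2, V3=4, V4=3, V5=1. No two adjacent vertices share a color.

4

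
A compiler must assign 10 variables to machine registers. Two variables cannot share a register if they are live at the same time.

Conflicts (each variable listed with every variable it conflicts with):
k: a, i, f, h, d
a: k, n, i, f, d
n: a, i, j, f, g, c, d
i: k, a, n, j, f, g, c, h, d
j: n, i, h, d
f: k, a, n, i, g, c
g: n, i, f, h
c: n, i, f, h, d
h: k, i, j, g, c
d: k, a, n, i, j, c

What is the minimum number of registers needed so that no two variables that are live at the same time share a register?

4

a, n, i, d all conflict with each other, so at least 4 registers are needed.
A valid assignment using 4 registers: k=2, a=4, n=2, i=1, j=4, f=3, g=4, c=4, h=3, d=3. No two conflicting variables share a register.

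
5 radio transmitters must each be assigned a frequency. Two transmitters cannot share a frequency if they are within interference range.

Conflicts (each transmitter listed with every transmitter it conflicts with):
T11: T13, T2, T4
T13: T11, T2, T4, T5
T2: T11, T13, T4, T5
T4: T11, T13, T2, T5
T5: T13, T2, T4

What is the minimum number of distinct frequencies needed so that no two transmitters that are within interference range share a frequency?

4

T13, T2, T4, T5 pairwise conflict, so at least 4 frequencies are needed.
4 frequencies suffice: frequency 1 → {T13}; frequency 2 → {T4}; frequency 3 → {T2}; frequency 4 → {T11, T5}. Each listed conflict is separated.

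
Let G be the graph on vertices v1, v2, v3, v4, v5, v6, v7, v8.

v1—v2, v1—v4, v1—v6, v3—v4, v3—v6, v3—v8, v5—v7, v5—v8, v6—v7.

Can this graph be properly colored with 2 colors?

No

The cycle v8-v3-v6-v7-v5-v8 has odd length 5, so it cannot be 2-colored; at least 3 colors are needed.
So 2 colors are not enough.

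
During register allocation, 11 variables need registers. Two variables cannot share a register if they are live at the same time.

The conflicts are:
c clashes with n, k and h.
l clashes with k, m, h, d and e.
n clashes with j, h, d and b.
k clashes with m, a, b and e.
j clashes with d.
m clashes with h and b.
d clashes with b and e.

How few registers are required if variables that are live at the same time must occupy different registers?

c, n, h all conflict with each other, so at least 3 registers are needed.
3 registers suffice: register 1 → {k, h, d}; register 2 → {n, m, a, e}; register 3 → {c, l, j, b}. No two conflicting variables share a register.

3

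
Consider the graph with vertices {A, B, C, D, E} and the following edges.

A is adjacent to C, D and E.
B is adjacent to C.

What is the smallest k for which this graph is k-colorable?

A and E are adjacent, so at least 2 colors are needed.
One proper 2-coloring: A=1, B=1, C=2, D=2, E=2. Every edge joins two different colors.

2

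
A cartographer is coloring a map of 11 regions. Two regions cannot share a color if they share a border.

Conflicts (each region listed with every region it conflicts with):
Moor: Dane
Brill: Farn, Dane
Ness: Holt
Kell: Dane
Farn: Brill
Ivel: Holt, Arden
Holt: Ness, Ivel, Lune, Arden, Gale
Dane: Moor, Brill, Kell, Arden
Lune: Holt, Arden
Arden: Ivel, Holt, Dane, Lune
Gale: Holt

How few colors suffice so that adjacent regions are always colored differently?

Ivel, Holt, Arden pairwise conflict, so at least 3 colors are needed.
3 colors suffice: color 1 → {Farn, Holt, Dane}; color 2 → {Moor, Brill, Ness, Kell, Arden, Gale}; color 3 → {Ivel, Lune}. No two conflicting regions share a color.

3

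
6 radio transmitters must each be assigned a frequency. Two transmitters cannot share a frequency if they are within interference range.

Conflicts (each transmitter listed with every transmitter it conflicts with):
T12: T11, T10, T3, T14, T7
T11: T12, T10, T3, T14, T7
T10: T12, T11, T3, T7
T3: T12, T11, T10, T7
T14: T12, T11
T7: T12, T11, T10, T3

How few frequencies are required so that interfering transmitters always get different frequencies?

5

T12, T11, T10, T3, T7 are mutually in conflict, so at least 5 frequencies are needed.
5 frequencies suffice: frequency 1 → {T12}; frequency 2 → {T11}; frequency 3 → {T10, T14}; frequency 4 → {T7}; frequency 5 → {T3}. Each listed conflict is separated.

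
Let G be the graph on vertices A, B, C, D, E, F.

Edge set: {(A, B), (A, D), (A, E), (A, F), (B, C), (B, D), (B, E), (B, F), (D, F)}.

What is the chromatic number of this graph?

4

A, B, D, F form a clique, so at least 4 colors are needed.
4 colors suffice: color red → {B}; color blue → {A, C}; color green → {D, E}; color yellow → {F}. Each edge has distinct colors on its endpoints.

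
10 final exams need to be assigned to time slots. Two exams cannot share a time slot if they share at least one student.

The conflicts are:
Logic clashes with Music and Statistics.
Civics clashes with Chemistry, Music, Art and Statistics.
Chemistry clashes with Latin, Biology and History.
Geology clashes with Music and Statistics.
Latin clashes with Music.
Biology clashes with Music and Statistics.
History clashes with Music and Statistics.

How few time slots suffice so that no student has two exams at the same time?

2

Geology and Statistics conflict, so at least 2 time slots are needed.
Using 2 time slots: Logic=2, Civics=2, Chemistry=1, Geology=2, Latin=2, Biology=2, History=2, Music=1, Art=1, Statistics=1. No two conflicting exams share a time slot.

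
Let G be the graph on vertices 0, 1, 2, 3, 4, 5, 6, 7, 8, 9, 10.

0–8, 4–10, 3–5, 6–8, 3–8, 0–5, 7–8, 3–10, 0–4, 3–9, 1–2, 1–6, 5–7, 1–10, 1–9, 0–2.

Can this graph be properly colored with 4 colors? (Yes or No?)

Yes

The chromatic number is 3. The cycle 10-1-2-0-4-10 has odd length 5, so it cannot be 2-colored; at least 3 colors are needed.
3 colors suffice: color red → {1, 4, 5, 8}; color blue → {0, 3, 6, 7}; color green → {2, 9, 10}.
Since 4 ≥ 3, a proper 4-coloring certainly exists.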